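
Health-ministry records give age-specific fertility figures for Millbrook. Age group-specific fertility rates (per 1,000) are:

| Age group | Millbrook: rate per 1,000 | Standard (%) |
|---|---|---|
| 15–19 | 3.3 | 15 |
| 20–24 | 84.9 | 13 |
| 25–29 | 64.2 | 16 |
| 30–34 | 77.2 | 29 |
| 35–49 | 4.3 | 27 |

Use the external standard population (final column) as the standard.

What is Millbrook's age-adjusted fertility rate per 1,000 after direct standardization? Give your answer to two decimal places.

Standard weights: 0.15, 0.13, 0.16, 0.29, 0.27.
Standardized rate: 0.1500×3.3 + 0.1300×84.9 + 0.1600×64.2 + 0.2900×77.2 + 0.2700×4.3 = 45.3530 per 1,000.

45.35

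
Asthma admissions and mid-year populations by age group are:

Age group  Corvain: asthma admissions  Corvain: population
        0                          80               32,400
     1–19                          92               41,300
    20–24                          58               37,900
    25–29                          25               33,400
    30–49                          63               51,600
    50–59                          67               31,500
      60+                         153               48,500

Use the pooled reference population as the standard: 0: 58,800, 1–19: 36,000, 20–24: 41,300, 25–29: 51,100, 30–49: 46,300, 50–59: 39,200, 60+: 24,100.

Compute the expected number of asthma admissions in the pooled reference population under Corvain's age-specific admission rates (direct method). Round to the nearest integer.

Age-specific rates per 10,000 for Corvain: 24.69, 22.28, 15.30, 7.49, 12.21, 21.27, 31.55.
Expected asthma admissions = Σ (standard pop × age-specific rate ÷ 10,000)
= 58,800×24.69/10,000 + 36,000×22.28/10,000 + 41,300×15.30/10,000 + 51,100×7.49/10,000 + 46,300×12.21/10,000 + 39,200×21.27/10,000 + 24,100×31.55/10,000
= 145.19 + 80.19 + 63.20 + 38.25 + 56.53 + 83.38 + 76.03 = 542.76.

543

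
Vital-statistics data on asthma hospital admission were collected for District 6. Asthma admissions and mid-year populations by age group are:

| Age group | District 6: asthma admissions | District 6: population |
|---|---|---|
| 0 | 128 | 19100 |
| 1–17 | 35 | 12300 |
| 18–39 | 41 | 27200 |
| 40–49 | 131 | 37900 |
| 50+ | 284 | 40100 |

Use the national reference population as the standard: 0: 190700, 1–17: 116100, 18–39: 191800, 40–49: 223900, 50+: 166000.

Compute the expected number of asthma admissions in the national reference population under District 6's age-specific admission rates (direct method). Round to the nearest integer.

Age-specific rates per 10000 for District 6: 67.02, 28.46, 15.07, 34.56, 70.82.
Expected asthma admissions = Σ (standard pop × age-specific rate ÷ 10000)
= 190700×67.02/10000 + 116100×28.46/10000 + 191800×15.07/10000 + 223900×34.56/10000 + 166000×70.82/10000
= 1277.99 + 330.37 + 289.11 + 773.90 + 1175.66 = 3847.03.

3847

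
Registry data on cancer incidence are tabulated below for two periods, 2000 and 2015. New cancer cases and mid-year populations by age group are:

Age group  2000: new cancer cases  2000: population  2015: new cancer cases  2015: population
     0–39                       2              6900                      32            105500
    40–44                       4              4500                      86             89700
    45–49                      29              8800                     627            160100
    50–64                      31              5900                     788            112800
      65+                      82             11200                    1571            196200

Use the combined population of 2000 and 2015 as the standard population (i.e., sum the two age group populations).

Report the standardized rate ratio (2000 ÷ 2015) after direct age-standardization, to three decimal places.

Age-specific rates per 100000 for 2000: 28.99, 88.89, 329.55, 525.42, 732.14.
For 2015: 30.33, 95.88, 391.63, 698.58, 800.71.
Combined standard total = 701600; weights = 0.1602, 0.1343, 0.2407, 0.1692, 0.2956.
2000: 0.1602×28.99 + 0.1343×88.89 + 0.2407×329.55 + 0.1692×525.42 + 0.2956×732.14 = 401.2340 per 100000.
2015: 0.1602×30.33 + 0.1343×95.88 + 0.2407×391.63 + 0.1692×698.58 + 0.2956×800.71 = 466.8995 per 100000.
Ratio = 401.2340 ÷ 466.8995 = 0.85936.

0.859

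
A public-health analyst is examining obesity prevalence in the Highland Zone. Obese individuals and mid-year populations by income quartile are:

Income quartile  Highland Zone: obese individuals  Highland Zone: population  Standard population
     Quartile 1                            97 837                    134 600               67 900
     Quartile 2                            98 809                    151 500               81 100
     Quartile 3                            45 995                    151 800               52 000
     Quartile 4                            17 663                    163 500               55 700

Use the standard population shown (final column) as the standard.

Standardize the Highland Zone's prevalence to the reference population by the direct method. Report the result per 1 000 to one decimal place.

Income-specific rates per 1 000 for the Highland Zone: 726.872, 652.205, 302.997, 108.031.
Standard total = 256 700; weights = 0.2645, 0.3159, 0.2026, 0.2170.
Standardized rate: 0.2645×726.872 + 0.3159×652.205 + 0.2026×302.997 + 0.2170×108.031 = 483.1382 per 1 000.

483.1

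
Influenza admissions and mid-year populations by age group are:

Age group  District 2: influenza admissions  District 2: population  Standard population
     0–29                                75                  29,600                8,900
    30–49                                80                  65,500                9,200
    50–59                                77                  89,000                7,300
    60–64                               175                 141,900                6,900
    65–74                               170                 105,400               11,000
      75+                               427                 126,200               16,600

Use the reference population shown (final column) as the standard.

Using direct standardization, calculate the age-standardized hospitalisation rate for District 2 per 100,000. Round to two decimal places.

Age-specific rates per 100,000 for District 2: 253.38, 122.14, 86.52, 123.33, 161.29, 338.35.
Standard total = 59,900; weights = 0.1486, 0.1536, 0.1219, 0.1152, 0.1836, 0.2771.
Standardized rate: 0.1486×253.38 + 0.1536×122.14 + 0.1219×86.52 + 0.1152×123.33 + 0.1836×161.29 + 0.2771×338.35 = 204.5424 per 100,000.

204.54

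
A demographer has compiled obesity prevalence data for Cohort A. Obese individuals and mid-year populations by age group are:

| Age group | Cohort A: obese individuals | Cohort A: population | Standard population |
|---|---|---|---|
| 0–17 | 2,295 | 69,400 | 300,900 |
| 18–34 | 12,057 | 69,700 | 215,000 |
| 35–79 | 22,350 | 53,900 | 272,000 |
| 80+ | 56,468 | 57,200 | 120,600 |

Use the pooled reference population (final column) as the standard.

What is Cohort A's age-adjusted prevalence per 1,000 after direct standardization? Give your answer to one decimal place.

307.1

Age-specific rates per 1,000 for Cohort A: 33.069, 172.984, 414.657, 987.203.
Standard total = 908,500; weights = 0.3312, 0.2367, 0.2994, 0.1327.
Standardized rate: 0.3312×33.069 + 0.2367×172.984 + 0.2994×414.657 + 0.1327×987.203 = 307.0836 per 1,000.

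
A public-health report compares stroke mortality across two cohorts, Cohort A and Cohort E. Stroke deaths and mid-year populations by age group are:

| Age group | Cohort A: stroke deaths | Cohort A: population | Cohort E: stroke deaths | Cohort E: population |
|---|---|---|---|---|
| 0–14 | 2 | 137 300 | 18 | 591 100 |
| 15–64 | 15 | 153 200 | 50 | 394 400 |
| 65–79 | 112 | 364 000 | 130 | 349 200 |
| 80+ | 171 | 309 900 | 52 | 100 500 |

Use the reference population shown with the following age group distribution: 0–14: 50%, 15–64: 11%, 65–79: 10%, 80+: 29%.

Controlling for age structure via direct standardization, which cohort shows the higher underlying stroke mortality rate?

Age-specific rates per 100 000 for Cohort A: 1.46, 9.79, 30.77, 55.18.
For Cohort E: 3.05, 12.68, 37.23, 51.74.
Standard weights: 0.50, 0.11, 0.10, 0.29.
Cohort A: 0.5000×1.46 + 0.1100×9.79 + 0.1000×30.77 + 0.2900×55.18 = 20.8842 per 100 000.
Cohort E: 0.5000×3.05 + 0.1100×12.68 + 0.1000×37.23 + 0.2900×51.74 = 21.6449 per 100 000.
The crude rates (31.11 vs 17.42) would put Cohort A higher, but that reflects its age composition; once standardized to a common age structure, Cohort E has the higher underlying rate.

Cohort E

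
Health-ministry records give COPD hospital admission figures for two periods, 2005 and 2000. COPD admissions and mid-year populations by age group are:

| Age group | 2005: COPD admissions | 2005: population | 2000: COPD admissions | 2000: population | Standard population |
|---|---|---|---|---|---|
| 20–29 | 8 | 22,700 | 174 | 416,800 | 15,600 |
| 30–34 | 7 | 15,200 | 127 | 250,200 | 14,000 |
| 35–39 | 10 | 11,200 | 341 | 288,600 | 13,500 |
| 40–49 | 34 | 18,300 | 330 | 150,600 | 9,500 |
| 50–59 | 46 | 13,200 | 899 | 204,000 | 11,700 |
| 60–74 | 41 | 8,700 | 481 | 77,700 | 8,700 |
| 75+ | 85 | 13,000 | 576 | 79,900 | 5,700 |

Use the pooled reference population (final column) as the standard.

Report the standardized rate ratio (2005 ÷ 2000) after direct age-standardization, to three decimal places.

0.816

Age-specific rates per 10,000 for 2005: 3.52, 4.61, 8.93, 18.58, 34.85, 47.13, 65.38.
For 2000: 4.17, 5.08, 11.82, 21.91, 44.07, 61.90, 72.09.
Standard total = 78,700; weights = 0.1982, 0.1779, 0.1715, 0.1207, 0.1487, 0.1105, 0.0724.
2005: 0.1982×3.52 + 0.1779×4.61 + 0.1715×8.93 + 0.1207×18.58 + 0.1487×34.85 + 0.1105×47.13 + 0.0724×65.38 = 20.4182 per 10,000.
2000: 0.1982×4.17 + 0.1779×5.08 + 0.1715×11.82 + 0.1207×21.91 + 0.1487×44.07 + 0.1105×61.90 + 0.0724×72.09 = 25.0185 per 10,000.
Ratio = 20.4182 ÷ 25.0185 = 0.81612.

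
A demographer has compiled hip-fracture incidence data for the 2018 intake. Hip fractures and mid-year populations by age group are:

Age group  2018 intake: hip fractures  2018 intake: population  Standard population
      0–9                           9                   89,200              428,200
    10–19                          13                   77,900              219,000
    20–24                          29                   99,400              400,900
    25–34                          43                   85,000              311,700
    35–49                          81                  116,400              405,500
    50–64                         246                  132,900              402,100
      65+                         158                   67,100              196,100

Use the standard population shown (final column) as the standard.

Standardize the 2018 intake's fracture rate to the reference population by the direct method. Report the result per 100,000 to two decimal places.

77.96

Age-specific rates per 100,000 for the 2018 intake: 10.09, 16.69, 29.18, 50.59, 69.59, 185.10, 235.47.
Standard total = 2,363,500; weights = 0.1812, 0.0927, 0.1696, 0.1319, 0.1716, 0.1701, 0.0830.
Standardized rate: 0.1812×10.09 + 0.0927×16.69 + 0.1696×29.18 + 0.1319×50.59 + 0.1716×69.59 + 0.1701×185.10 + 0.0830×235.47 = 77.9617 per 100,000.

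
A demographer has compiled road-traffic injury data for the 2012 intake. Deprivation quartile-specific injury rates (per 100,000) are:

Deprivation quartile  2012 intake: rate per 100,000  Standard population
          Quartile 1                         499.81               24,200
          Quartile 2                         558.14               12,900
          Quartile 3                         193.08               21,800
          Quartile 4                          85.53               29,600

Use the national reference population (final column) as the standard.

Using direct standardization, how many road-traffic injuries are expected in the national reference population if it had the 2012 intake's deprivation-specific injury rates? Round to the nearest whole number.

260

Expected road-traffic injuries = Σ (standard pop × deprivation-specific rate ÷ 100,000)
= 24,200×499.81/100,000 + 12,900×558.14/100,000 + 21,800×193.08/100,000 + 29,600×85.53/100,000
= 120.95 + 72.00 + 42.09 + 25.32 = 260.36.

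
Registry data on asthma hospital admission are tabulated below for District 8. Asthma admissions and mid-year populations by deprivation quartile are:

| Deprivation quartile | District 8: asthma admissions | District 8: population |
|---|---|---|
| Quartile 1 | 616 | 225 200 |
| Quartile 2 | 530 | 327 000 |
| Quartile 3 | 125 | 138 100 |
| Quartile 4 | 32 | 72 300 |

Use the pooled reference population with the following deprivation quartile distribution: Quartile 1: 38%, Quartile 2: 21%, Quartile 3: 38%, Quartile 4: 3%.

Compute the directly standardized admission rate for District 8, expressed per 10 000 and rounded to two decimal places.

Deprivation-specific rates per 10 000 for District 8: 27.35, 16.21, 9.05, 4.43.
Standard weights: 0.38, 0.21, 0.38, 0.03.
Standardized rate: 0.3800×27.35 + 0.2100×16.21 + 0.3800×9.05 + 0.0300×4.43 = 17.3703 per 10 000.

17.37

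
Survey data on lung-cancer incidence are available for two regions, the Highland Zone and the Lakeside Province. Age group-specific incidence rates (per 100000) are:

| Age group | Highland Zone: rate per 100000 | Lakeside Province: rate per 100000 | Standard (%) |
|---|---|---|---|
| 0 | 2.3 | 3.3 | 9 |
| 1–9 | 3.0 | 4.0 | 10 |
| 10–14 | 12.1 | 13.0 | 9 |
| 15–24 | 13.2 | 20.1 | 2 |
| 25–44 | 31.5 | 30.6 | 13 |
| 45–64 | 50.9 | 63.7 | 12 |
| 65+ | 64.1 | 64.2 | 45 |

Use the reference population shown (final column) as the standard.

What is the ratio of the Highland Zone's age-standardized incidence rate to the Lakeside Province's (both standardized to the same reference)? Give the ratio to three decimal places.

Standard weights: 0.09, 0.10, 0.09, 0.02, 0.13, 0.12, 0.45.
The Highland Zone: 0.0900×2.3 + 0.1000×3.0 + 0.0900×12.1 + 0.0200×13.2 + 0.1300×31.5 + 0.1200×50.9 + 0.4500×64.1 = 40.9080 per 100000.
The Lakeside Province: 0.0900×3.3 + 0.1000×4.0 + 0.0900×13.0 + 0.0200×20.1 + 0.1300×30.6 + 0.1200×63.7 + 0.4500×64.2 = 42.7810 per 100000.
Ratio = 40.9080 ÷ 42.7810 = 0.95622.

0.956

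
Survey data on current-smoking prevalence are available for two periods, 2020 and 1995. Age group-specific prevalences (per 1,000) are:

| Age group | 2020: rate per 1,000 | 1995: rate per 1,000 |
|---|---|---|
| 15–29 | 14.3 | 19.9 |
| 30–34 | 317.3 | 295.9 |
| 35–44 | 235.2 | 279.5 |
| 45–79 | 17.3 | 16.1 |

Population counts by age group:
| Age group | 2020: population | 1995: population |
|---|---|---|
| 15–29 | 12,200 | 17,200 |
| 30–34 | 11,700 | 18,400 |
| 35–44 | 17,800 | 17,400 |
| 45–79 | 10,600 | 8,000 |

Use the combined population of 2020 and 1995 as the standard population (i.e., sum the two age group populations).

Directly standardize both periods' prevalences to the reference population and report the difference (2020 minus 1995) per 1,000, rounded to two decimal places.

-9.33

Combined standard total = 113,300; weights = 0.2595, 0.2657, 0.3107, 0.1642.
2020: 0.2595×14.3 + 0.2657×317.3 + 0.3107×235.2 + 0.1642×17.3 = 163.9185 per 1,000.
1995: 0.2595×19.9 + 0.2657×295.9 + 0.3107×279.5 + 0.1642×16.1 = 173.2525 per 1,000.
Difference = 163.9185 − 173.2525 = -9.3340.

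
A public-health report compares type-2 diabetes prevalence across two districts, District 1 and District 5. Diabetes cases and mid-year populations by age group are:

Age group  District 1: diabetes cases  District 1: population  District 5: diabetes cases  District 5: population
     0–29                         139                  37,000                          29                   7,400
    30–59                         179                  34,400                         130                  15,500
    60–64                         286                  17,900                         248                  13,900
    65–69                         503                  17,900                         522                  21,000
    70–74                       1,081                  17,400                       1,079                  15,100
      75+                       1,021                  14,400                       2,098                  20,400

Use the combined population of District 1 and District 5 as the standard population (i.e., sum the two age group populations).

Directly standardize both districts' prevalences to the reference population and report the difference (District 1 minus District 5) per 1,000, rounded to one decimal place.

Age-specific rates per 1,000 for District 1: 3.757, 5.203, 15.978, 28.101, 62.126, 70.903.
For District 5: 3.919, 8.387, 17.842, 24.857, 71.457, 102.843.
Combined standard total = 232,300; weights = 0.1911, 0.2148, 0.1369, 0.1675, 0.1399, 0.1498.
District 1: 0.1911×3.757 + 0.2148×5.203 + 0.1369×15.978 + 0.1675×28.101 + 0.1399×62.126 + 0.1498×70.903 = 28.0421 per 1,000.
District 5: 0.1911×3.919 + 0.2148×8.387 + 0.1369×17.842 + 0.1675×24.857 + 0.1399×71.457 + 0.1498×102.843 = 34.5593 per 1,000.
Difference = 28.0421 − 34.5593 = -6.5172.

-6.5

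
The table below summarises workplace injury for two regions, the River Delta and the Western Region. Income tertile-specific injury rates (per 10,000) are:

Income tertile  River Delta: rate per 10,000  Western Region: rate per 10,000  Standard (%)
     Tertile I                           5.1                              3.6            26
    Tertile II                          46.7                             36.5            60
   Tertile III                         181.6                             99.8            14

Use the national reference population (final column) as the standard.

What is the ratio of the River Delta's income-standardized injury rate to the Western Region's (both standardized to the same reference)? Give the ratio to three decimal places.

1.488

Standard weights: 0.26, 0.60, 0.14.
The River Delta: 0.2600×5.1 + 0.6000×46.7 + 0.1400×181.6 = 54.7700 per 10,000.
The Western Region: 0.2600×3.6 + 0.6000×36.5 + 0.1400×99.8 = 36.8080 per 10,000.
Ratio = 54.7700 ÷ 36.8080 = 1.48799.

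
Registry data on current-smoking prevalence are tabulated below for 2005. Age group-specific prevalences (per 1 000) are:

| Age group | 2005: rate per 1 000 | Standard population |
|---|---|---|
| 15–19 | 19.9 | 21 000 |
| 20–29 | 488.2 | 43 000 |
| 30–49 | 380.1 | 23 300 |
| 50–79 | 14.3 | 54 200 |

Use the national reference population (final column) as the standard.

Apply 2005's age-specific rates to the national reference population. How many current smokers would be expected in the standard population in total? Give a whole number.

Expected current smokers = Σ (standard pop × age-specific rate ÷ 1 000)
= 21 000×19.9/1 000 + 43 000×488.2/1 000 + 23 300×380.1/1 000 + 54 200×14.3/1 000
= 417.90 + 20992.60 + 8856.33 + 775.06 = 31041.89.

31042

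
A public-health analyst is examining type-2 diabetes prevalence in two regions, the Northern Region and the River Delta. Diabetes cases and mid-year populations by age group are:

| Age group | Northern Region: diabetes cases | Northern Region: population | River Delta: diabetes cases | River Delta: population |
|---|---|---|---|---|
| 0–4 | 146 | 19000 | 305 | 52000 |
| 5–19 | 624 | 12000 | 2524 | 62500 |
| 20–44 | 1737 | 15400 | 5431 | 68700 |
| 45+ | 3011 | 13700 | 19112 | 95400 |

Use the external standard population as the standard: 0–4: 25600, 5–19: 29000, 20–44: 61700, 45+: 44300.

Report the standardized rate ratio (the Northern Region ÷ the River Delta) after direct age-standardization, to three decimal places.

1.221

Age-specific rates per 1000 for the Northern Region: 7.684, 52.000, 112.792, 219.781.
For the River Delta: 5.865, 40.384, 79.054, 200.335.
Standard total = 160600; weights = 0.1594, 0.1806, 0.3842, 0.2758.
The Northern Region: 0.1594×7.684 + 0.1806×52.000 + 0.3842×112.792 + 0.2758×219.781 = 114.5722 per 1000.
The River Delta: 0.1594×5.865 + 0.1806×40.384 + 0.3842×79.054 + 0.2758×200.335 = 93.8591 per 1000.
Ratio = 114.5722 ÷ 93.8591 = 1.22068.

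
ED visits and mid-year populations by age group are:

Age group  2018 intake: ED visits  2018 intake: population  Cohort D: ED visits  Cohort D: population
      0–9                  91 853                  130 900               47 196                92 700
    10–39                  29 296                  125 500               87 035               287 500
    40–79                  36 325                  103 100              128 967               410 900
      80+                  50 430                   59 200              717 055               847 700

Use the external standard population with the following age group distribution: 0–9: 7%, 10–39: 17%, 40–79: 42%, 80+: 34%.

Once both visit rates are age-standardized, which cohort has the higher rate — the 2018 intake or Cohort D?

2018 intake

Age-specific rates per 1 000 for the 2018 intake: 701.704, 233.434, 352.328, 851.858.
For Cohort D: 509.126, 302.730, 313.865, 845.883.
Standard weights: 0.07, 0.17, 0.42, 0.34.
The 2018 intake: 0.0700×701.704 + 0.1700×233.434 + 0.4200×352.328 + 0.3400×851.858 = 526.4125 per 1 000.
Cohort D: 0.0700×509.126 + 0.1700×302.730 + 0.4200×313.865 + 0.3400×845.883 = 506.5264 per 1 000.
The crude rates (496.55 vs 598.15) would put Cohort D higher, but that reflects its age composition; once standardized to a common age structure, the 2018 intake has the higher underlying rate.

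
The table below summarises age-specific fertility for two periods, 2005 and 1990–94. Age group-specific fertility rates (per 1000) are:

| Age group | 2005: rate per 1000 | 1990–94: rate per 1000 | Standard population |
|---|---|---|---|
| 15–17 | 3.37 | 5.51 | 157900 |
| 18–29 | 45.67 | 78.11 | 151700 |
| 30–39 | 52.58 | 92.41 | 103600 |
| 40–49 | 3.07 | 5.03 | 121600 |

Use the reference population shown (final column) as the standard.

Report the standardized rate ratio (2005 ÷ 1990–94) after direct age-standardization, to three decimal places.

0.580

Standard total = 534800; weights = 0.2953, 0.2837, 0.1937, 0.2274.
2005: 0.2953×3.37 + 0.2837×45.67 + 0.1937×52.58 + 0.2274×3.07 = 24.8333 per 1000.
1990–94: 0.2953×5.51 + 0.2837×78.11 + 0.1937×92.41 + 0.2274×5.03 = 42.8284 per 1000.
Ratio = 24.8333 ÷ 42.8284 = 0.57983.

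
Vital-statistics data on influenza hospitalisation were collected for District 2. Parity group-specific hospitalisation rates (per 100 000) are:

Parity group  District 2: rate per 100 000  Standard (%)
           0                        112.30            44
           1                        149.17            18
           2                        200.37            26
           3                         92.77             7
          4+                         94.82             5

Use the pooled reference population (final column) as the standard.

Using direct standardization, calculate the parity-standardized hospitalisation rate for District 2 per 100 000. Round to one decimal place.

139.6

Standard weights: 0.44, 0.18, 0.26, 0.07, 0.05.
Standardized rate: 0.4400×112.30 + 0.1800×149.17 + 0.2600×200.37 + 0.0700×92.77 + 0.0500×94.82 = 139.5937 per 100 000.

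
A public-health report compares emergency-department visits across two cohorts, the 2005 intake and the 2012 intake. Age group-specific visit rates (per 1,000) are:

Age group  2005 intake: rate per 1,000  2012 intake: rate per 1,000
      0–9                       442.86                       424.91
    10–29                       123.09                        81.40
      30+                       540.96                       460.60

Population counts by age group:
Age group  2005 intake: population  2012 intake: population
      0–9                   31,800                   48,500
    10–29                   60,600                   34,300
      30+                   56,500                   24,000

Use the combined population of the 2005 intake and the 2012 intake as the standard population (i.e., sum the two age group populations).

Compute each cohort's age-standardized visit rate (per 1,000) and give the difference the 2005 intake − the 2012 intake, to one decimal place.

Combined standard total = 255,700; weights = 0.3140, 0.3711, 0.3148.
The 2005 intake: 0.3140×442.86 + 0.3711×123.09 + 0.3148×540.96 = 355.0652 per 1,000.
The 2012 intake: 0.3140×424.91 + 0.3711×81.40 + 0.3148×460.60 = 308.6564 per 1,000.
Difference = 355.0652 − 308.6564 = 46.4089.

46.4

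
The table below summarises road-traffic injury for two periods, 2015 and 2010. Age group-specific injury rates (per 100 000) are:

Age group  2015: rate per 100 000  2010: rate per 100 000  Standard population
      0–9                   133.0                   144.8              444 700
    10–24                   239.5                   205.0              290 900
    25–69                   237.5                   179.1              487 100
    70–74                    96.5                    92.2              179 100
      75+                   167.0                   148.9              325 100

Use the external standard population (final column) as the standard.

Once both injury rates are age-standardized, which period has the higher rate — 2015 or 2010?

Standard total = 1 726 900; weights = 0.2575, 0.1685, 0.2821, 0.1037, 0.1883.
2015: 0.2575×133.0 + 0.1685×239.5 + 0.2821×237.5 + 0.1037×96.5 + 0.1883×167.0 = 183.0313 per 100 000.
2010: 0.2575×144.8 + 0.1685×205.0 + 0.2821×179.1 + 0.1037×92.2 + 0.1883×148.9 = 159.9323 per 100 000.

2015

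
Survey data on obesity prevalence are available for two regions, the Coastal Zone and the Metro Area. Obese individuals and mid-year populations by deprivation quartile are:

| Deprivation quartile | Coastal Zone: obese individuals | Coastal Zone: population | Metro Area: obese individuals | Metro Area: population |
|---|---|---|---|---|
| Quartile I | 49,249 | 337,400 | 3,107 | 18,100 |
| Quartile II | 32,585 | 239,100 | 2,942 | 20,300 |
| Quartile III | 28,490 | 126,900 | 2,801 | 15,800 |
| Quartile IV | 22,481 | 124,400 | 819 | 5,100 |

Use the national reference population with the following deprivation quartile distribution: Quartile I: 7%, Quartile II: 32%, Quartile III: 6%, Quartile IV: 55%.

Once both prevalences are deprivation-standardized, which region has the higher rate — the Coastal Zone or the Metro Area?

Deprivation-specific rates per 1,000 for the Coastal Zone: 145.966, 136.282, 224.507, 180.715.
For the Metro Area: 171.657, 144.926, 177.278, 160.588.
Standard weights: 0.07, 0.32, 0.06, 0.55.
The Coastal Zone: 0.0700×145.966 + 0.3200×136.282 + 0.0600×224.507 + 0.5500×180.715 = 166.6918 per 1,000.
The Metro Area: 0.0700×171.657 + 0.3200×144.926 + 0.0600×177.278 + 0.5500×160.588 = 157.3526 per 1,000.
The crude rates (160.43 vs 163.05) would put the Metro Area higher, but that reflects its deprivation composition; once standardized to a common deprivation structure, the Coastal Zone has the higher underlying rate.

Coastal Zone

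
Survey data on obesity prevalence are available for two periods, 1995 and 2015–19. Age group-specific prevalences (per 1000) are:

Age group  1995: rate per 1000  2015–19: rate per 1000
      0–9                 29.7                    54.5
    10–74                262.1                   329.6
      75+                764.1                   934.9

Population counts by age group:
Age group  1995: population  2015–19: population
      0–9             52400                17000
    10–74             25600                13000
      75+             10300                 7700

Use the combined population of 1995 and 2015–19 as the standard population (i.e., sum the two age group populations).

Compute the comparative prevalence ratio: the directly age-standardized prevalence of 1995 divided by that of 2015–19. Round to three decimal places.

Combined standard total = 126000; weights = 0.5508, 0.3063, 0.1429.
1995: 0.5508×29.7 + 0.3063×262.1 + 0.1429×764.1 = 205.8098 per 1000.
2015–19: 0.5508×54.5 + 0.3063×329.6 + 0.1429×934.9 = 264.5481 per 1000.
Ratio = 205.8098 ÷ 264.5481 = 0.77797.

0.778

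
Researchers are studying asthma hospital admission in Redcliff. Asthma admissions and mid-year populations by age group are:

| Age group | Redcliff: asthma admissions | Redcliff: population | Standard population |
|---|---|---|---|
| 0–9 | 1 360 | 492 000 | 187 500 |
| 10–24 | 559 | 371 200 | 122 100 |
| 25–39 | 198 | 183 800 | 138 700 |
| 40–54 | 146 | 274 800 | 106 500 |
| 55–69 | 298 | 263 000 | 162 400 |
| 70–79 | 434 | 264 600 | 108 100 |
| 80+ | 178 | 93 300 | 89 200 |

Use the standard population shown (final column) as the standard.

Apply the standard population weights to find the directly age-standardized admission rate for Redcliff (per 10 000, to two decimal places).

15.74

Age-specific rates per 10 000 for Redcliff: 27.64, 15.06, 10.77, 5.31, 11.33, 16.40, 19.08.
Standard total = 914 500; weights = 0.2050, 0.1335, 0.1517, 0.1165, 0.1776, 0.1182, 0.0975.
Standardized rate: 0.2050×27.64 + 0.1335×15.06 + 0.1517×10.77 + 0.1165×5.31 + 0.1776×11.33 + 0.1182×16.40 + 0.0975×19.08 = 15.7426 per 10 000.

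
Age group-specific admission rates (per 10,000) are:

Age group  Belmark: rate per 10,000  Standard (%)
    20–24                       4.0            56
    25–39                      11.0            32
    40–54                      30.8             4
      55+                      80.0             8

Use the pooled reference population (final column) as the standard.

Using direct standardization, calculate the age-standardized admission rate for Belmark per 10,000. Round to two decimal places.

Standard weights: 0.56, 0.32, 0.04, 0.08.
Standardized rate: 0.5600×4.0 + 0.3200×11.0 + 0.0400×30.8 + 0.0800×80.0 = 13.3920 per 10,000.

13.39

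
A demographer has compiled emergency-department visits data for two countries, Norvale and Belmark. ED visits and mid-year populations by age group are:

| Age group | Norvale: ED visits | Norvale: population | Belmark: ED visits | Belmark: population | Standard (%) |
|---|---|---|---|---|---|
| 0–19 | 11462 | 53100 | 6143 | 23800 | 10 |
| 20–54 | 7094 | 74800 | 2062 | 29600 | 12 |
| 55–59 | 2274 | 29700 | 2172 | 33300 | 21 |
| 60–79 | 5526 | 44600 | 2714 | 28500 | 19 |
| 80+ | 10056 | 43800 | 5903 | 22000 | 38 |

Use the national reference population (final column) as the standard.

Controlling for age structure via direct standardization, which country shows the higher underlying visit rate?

Age-specific rates per 1000 for Norvale: 215.857, 94.840, 76.566, 123.901, 229.589.
For Belmark: 258.109, 69.662, 65.225, 95.228, 268.318.
Standard weights: 0.10, 0.12, 0.21, 0.19, 0.38.
Norvale: 0.1000×215.857 + 0.1200×94.840 + 0.2100×76.566 + 0.1900×123.901 + 0.3800×229.589 = 159.8303 per 1000.
Belmark: 0.1000×258.109 + 0.1200×69.662 + 0.2100×65.225 + 0.1900×95.228 + 0.3800×268.318 = 167.9219 per 1000.
The crude rates (148.02 vs 138.44) would put Norvale higher, but that reflects its age composition; once standardized to a common age structure, Belmark has the higher underlying rate.

Belmark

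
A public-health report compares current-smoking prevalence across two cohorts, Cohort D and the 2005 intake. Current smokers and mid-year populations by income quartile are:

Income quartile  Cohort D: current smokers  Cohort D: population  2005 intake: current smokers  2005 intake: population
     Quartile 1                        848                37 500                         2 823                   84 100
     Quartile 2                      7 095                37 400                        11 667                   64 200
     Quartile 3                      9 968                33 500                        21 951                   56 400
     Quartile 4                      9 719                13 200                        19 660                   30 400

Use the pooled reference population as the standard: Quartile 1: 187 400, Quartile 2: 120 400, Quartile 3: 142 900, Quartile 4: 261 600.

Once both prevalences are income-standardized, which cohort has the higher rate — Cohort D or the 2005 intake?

Cohort D

Income-specific rates per 1 000 for Cohort D: 22.613, 189.706, 297.552, 736.288.
For the 2005 intake: 33.567, 181.729, 389.202, 646.711.
Standard total = 712 300; weights = 0.2631, 0.1690, 0.2006, 0.3673.
Cohort D: 0.2631×22.613 + 0.1690×189.706 + 0.2006×297.552 + 0.3673×736.288 = 368.1194 per 1 000.
The 2005 intake: 0.2631×33.567 + 0.1690×181.729 + 0.2006×389.202 + 0.3673×646.711 = 355.1413 per 1 000.
The crude rates (227.22 vs 238.63) would put the 2005 intake higher, but that reflects its income composition; once standardized to a common income structure, Cohort D has the higher underlying rate.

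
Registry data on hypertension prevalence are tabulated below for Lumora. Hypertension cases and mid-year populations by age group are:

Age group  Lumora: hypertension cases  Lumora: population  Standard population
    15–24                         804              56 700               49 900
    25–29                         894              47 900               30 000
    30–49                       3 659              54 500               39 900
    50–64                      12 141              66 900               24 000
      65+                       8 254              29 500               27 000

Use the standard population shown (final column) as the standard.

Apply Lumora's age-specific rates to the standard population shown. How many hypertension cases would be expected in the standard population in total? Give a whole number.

15856

Age-specific rates per 1 000 for Lumora: 14.180, 18.664, 67.138, 181.480, 279.797.
Expected hypertension cases = Σ (standard pop × age-specific rate ÷ 1 000)
= 49 900×14.180/1 000 + 30 000×18.664/1 000 + 39 900×67.138/1 000 + 24 000×181.480/1 000 + 27 000×279.797/1 000
= 707.58 + 559.92 + 2678.79 + 4355.52 + 7554.51 = 15856.31.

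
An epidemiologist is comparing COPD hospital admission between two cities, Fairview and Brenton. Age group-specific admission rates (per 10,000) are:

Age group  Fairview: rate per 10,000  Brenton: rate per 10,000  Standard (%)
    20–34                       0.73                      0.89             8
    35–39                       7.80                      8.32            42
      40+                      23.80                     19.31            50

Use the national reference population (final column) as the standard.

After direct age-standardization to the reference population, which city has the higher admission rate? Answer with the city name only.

Fairview

Standard weights: 0.08, 0.42, 0.50.
Fairview: 0.0800×0.73 + 0.4200×7.80 + 0.5000×23.80 = 15.2344 per 10,000.
Brenton: 0.0800×0.89 + 0.4200×8.32 + 0.5000×19.31 = 13.2206 per 10,000.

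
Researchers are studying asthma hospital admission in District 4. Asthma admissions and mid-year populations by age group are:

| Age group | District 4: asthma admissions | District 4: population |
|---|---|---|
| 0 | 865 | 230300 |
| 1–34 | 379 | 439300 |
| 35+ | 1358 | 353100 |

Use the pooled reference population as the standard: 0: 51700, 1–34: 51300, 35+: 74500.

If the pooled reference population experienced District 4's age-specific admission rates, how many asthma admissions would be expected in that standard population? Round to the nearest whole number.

Age-specific rates per 10000 for District 4: 37.56, 8.63, 38.46.
Expected asthma admissions = Σ (standard pop × age-specific rate ÷ 10000)
= 51700×37.56/10000 + 51300×8.63/10000 + 74500×38.46/10000
= 194.18 + 44.26 + 286.52 = 524.96.

525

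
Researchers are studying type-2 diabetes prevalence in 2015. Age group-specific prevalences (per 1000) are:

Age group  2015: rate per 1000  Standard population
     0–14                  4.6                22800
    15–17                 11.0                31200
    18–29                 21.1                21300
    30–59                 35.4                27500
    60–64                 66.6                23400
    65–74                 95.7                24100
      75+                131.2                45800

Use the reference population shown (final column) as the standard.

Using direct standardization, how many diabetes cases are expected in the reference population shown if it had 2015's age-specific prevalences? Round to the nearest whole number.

Expected diabetes cases = Σ (standard pop × age-specific rate ÷ 1000)
= 22800×4.6/1000 + 31200×11.0/1000 + 21300×21.1/1000 + 27500×35.4/1000 + 23400×66.6/1000 + 24100×95.7/1000 + 45800×131.2/1000
= 104.88 + 343.20 + 449.43 + 973.50 + 1558.44 + 2306.37 + 6008.96 = 11744.78.

11745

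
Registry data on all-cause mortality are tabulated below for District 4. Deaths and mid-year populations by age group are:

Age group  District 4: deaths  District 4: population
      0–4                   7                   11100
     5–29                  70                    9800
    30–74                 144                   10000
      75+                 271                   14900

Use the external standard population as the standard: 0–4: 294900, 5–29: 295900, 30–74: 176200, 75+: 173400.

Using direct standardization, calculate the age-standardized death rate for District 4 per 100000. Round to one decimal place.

849.7

Age-specific rates per 100000 for District 4: 63.06, 714.29, 1440.00, 1818.79.
Standard total = 940400; weights = 0.3136, 0.3147, 0.1874, 0.1844.
Standardized rate: 0.3136×63.06 + 0.3147×714.29 + 0.1874×1440.00 + 0.1844×1818.79 = 849.7033 per 100000.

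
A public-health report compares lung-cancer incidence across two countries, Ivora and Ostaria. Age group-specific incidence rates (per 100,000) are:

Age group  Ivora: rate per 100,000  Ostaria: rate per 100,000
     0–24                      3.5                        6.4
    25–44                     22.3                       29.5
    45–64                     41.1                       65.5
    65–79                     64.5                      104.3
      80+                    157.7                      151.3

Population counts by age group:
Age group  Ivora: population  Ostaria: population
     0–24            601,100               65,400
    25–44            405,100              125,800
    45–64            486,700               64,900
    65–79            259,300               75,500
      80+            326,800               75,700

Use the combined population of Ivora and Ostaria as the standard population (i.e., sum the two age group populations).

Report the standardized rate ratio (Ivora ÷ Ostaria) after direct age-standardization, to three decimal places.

0.803

Combined standard total = 2,486,300; weights = 0.2681, 0.2135, 0.2219, 0.1347, 0.1619.
Ivora: 0.2681×3.5 + 0.2135×22.3 + 0.2219×41.1 + 0.1347×64.5 + 0.1619×157.7 = 49.0333 per 100,000.
Ostaria: 0.2681×6.4 + 0.2135×29.5 + 0.2219×65.5 + 0.1347×104.3 + 0.1619×151.3 = 61.0847 per 100,000.
Ratio = 49.0333 ÷ 61.0847 = 0.80271.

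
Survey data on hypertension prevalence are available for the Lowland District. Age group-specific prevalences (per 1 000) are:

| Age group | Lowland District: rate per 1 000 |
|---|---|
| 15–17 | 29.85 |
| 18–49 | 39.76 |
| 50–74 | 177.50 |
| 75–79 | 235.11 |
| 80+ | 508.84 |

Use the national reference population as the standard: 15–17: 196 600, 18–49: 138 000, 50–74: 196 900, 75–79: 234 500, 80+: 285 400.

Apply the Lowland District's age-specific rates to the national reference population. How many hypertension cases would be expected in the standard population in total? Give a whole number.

246661

Expected hypertension cases = Σ (standard pop × age-specific rate ÷ 1 000)
= 196 600×29.85/1 000 + 138 000×39.76/1 000 + 196 900×177.50/1 000 + 234 500×235.11/1 000 + 285 400×508.84/1 000
= 5868.51 + 5486.88 + 34949.75 + 55133.29 + 145222.94 = 246661.37.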